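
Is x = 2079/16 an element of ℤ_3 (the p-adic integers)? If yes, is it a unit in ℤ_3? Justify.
x ∈ ℤ_3 but not a unit; v_3(x) = 3 > 0

ℤ_3 = {x ∈ ℚ_3 : v_3(x) ≥ 0} and ℤ_3^× = {x ∈ ℤ_3 : v_3(x) = 0}. Here v_3(2079/16) = v_3(num) − v_3(den) = 3; compare against these criteria.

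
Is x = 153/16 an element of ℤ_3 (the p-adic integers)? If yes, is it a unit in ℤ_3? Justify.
x ∈ ℤ_3 but not a unit; v_3(x) = 2 > 0

ℤ_3 = {x ∈ ℚ_3 : v_3(x) ≥ 0} and ℤ_3^× = {x ∈ ℤ_3 : v_3(x) = 0}. Here v_3(153/16) = v_3(num) − v_3(den) = 2; compare against these criteria.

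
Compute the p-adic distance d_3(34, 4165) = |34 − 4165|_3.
d_3(34, 4165) = 1/243

Step 1 — x − y = 34 − 4165 = -4131. Step 2 — v_3(-4131) = 5 (factor: -4131 = −(3^5 · 17); the sign does not affect v_p). Step 3 — |x − y|_3 = 3^{-5} = 1/243.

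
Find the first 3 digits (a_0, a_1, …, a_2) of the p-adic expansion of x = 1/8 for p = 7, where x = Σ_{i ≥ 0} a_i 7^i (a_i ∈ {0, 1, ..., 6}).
(a_0, …, a_2) = (1, 6, 0)

v_7(1/8) = 0 (numerator and denominator both coprime to 7), so x ∈ ℤ_7^×. Compute digits iteratively via a_i = x_i mod 7, x_{i+1} = (x_i − a_i)/7, with x_0 = x:
  x_0 = 1/8;  a_0 = 1;  x_1 = (x_0 − 1)/7 = -1/8
  x_1 = -1/8;  a_1 = 6;  x_2 = (x_1 − 6)/7 = -7/8
  x_2 = -7/8;  a_2 = 0;  x_3 = (x_2 − 0)/7 = -1/8
Digits: (1, 6, 0).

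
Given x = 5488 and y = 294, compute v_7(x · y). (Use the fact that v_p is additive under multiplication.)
v_7(1613472) = 5

v_p(x) = 3 (factor: 5488 = 7^3 · 16); v_p(y) = 2 (factor: 294 = 7^2 · 6). Additivity: v_p(xy) = v_p(x) + v_p(y) = 3 + 2 = 5. (Direct check: xy = 1613472 = 7^5 · (96).)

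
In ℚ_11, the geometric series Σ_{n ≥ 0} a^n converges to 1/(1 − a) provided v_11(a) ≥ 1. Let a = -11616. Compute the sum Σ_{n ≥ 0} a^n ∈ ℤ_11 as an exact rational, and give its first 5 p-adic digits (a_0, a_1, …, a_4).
Σ a^n = 1/(1 − a) = 1/11617;  first 5 digits = (1, 0, 3, 2, 8)

v_11(a) = 2 ≥ 1, so the series converges in ℤ_11 to 1/(1 − a) = 1/(1 − (-11616)) = 1/11617. Expand this rational in ℤ_11: compute digits iteratively via d_i = x_i mod 11, x_{i+1} = (x_i − d_i)/11. The first 5 digits are (1, 0, 3, 2, 8).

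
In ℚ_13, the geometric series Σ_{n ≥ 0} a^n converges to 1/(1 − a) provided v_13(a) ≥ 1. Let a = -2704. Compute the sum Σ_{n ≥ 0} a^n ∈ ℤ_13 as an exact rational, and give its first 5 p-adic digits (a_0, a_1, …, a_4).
Σ a^n = 1/(1 − a) = 1/2705;  first 5 digits = (1, 0, 10, 11, 8)

v_13(a) = 2 ≥ 1, so the series converges in ℤ_13 to 1/(1 − a) = 1/(1 − (-2704)) = 1/2705. Expand this rational in ℤ_13: compute digits iteratively via d_i = x_i mod 13, x_{i+1} = (x_i − d_i)/13. The first 5 digits are (1, 0, 10, 11, 8).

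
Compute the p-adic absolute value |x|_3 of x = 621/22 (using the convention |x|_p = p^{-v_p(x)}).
|621/22|_3 = 1/27

Step 1 — compute v_3(x) by factoring powers of 3 out of the numerator and denominator: v_3(621/22) = 3. Step 2 — apply |x|_p = p^{-v_p(x)} = 3^{-3} = 1/27.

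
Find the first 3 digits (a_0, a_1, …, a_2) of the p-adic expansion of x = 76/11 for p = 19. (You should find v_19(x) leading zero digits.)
(a_0, …, a_2) = (0, 9, 3)

v_19(76/11) = 1, so a_0 = ... = a_0 = 0. Factor out: x = 19^1 · u with u = 4/11 a unit in ℤ_19. Expand u iteratively via a_{v+i} = u_i mod 19, u_{i+1} = (u_i − a_{v+i})/19:
  u_0 = 4/11;  a_1 = 9;  u_1 = (u_0 − 9)/19 = -5/11
  u_1 = -5/11;  a_2 = 3;  u_2 = (u_1 − 3)/19 = -2/11
Digits: (0, 9, 3).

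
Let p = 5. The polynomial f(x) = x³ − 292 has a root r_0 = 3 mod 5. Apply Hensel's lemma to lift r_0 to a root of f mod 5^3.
r_2 = 23 (mod 125)

Hensel: r_{i+1} = r_i − f(r_i)/f′(r_i) mod 5^{i+2}, where f′(x) = 3x². Iterate:
  r_0 = 3 (mod 5)
  r_1 = 23 (mod 25)
  r_2 = 23 (mod 125)
Final: r = 23 with f(r) ≡ 0 mod 5^3.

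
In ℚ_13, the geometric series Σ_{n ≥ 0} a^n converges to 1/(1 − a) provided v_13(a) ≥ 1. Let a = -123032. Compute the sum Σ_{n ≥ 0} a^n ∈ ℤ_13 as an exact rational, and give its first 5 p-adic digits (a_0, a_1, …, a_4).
Σ a^n = 1/(1 − a) = 1/123033;  first 5 digits = (1, 0, 0, 9, 8)

v_13(a) = 3 ≥ 1, so the series converges in ℤ_13 to 1/(1 − a) = 1/(1 − (-123032)) = 1/123033. Expand this rational in ℤ_13: compute digits iteratively via d_i = x_i mod 13, x_{i+1} = (x_i − d_i)/13. The first 5 digits are (1, 0, 0, 9, 8).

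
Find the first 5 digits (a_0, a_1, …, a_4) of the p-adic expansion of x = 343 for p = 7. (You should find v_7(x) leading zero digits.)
(a_0, …, a_4) = (0, 0, 0, 1, 0)

v_7(343) = 3, so a_0 = ... = a_2 = 0. Factor out: x = 7^3 · u with u = 1 a unit in ℤ_7. Expand u iteratively via a_{v+i} = u_i mod 7, u_{i+1} = (u_i − a_{v+i})/7:
  u_0 = 1;  a_3 = 1;  u_1 = (u_0 − 1)/7 = 0
  u_1 = 0;  a_4 = 0;  u_2 = (u_1 − 0)/7 = 0
Digits: (0, 0, 0, 1, 0).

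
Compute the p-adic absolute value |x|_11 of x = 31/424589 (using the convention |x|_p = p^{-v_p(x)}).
|31/424589|_11 = 14641

Step 1 — compute v_11(x) by factoring powers of 11 out of the numerator and denominator: v_11(31/424589) = -4. Step 2 — apply |x|_p = p^{-v_p(x)} = 11^{4} = 14641.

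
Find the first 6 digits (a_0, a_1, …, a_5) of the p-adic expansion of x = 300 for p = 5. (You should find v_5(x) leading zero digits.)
(a_0, …, a_5) = (0, 0, 2, 2, 0, 0)

v_5(300) = 2, so a_0 = ... = a_1 = 0. Factor out: x = 5^2 · u with u = 12 a unit in ℤ_5. Expand u iteratively via a_{v+i} = u_i mod 5, u_{i+1} = (u_i − a_{v+i})/5:
  u_0 = 12;  a_2 = 2;  u_1 = (u_0 − 2)/5 = 2
  u_1 = 2;  a_3 = 2;  u_2 = (u_1 − 2)/5 = 0
  u_2 = 0;  a_4 = 0;  u_3 = (u_2 − 0)/5 = 0
  u_3 = 0;  a_5 = 0;  u_4 = (u_3 − 0)/5 = 0
Digits: (0, 0, 2, 2, 0, 0).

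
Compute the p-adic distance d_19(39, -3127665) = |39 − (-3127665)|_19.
d_19(39, -3127665) = 1/130321

Step 1 — x − y = 39 − (-3127665) = 3127704. Step 2 — v_19(3127704) = 4 (factor: 3127704 = (19^4 · 24); the sign does not affect v_p). Step 3 — |x − y|_19 = 19^{-4} = 1/130321.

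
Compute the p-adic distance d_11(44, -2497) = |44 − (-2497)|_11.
d_11(44, -2497) = 1/121

Step 1 — x − y = 44 − (-2497) = 2541. Step 2 — v_11(2541) = 2 (factor: 2541 = (11^2 · 21); the sign does not affect v_p). Step 3 — |x − y|_11 = 11^{-2} = 1/121.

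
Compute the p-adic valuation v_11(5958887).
v_11(5958887) = 5

v_11(n) is the largest exponent k such that 11^k divides n. Factor out: 5958887 = 11^5 · 37. (Sign doesn't affect v_p.) So v_11(5958887) = 5.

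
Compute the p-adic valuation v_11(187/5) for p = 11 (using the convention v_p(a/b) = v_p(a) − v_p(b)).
v_11(187/5) = 1

Factor powers of 11 from the numerator and denominator of the reduced fraction: 187 = 11^1 · 17 and 5 = 11^0 · 5. Apply v_p(a/b) = v_p(a) − v_p(b): v_11(187/5) = 1 − 0 = 1.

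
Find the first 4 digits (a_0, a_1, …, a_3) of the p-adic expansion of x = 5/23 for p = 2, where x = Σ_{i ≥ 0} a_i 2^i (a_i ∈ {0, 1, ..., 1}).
(a_0, …, a_3) = (1, 1, 0, 0)

v_2(5/23) = 0 (numerator and denominator both coprime to 2), so x ∈ ℤ_2^×. Compute digits iteratively via a_i = x_i mod 2, x_{i+1} = (x_i − a_i)/2, with x_0 = x:
  x_0 = 5/23;  a_0 = 1;  x_1 = (x_0 − 1)/2 = -9/23
  x_1 = -9/23;  a_1 = 1;  x_2 = (x_1 − 1)/2 = -16/23
  x_2 = -16/23;  a_2 = 0;  x_3 = (x_2 − 0)/2 = -8/23
  x_3 = -8/23;  a_3 = 0;  x_4 = (x_3 − 0)/2 = -4/23
Digits: (1, 1, 0, 0).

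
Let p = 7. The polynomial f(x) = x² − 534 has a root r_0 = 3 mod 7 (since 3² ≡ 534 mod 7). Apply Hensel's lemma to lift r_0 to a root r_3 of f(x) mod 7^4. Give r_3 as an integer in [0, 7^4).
r_3 = 801 (mod 2401)

Hensel's recurrence: r_{i+1} = r_i − f(r_i)·(f′(r_i))^{-1} mod 7^{i+2}, with f′(x) = 2x. Iterate:
  r_0 = 3 (mod 7)
  r_1 = 17 (mod 49)
  r_2 = 115 (mod 343)
  r_3 = 801 (mod 2401)
Final: r_3 = 801, and one checks f(r_3) ≡ 0 mod 7^4.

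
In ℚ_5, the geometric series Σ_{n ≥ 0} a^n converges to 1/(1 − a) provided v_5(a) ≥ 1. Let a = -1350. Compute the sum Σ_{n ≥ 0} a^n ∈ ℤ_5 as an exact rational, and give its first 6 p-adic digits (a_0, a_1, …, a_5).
Σ a^n = 1/(1 − a) = 1/1351;  first 6 digits = (1, 0, 1, 4, 3, 2)

v_5(a) = 2 ≥ 1, so the series converges in ℤ_5 to 1/(1 − a) = 1/(1 − (-1350)) = 1/1351. Expand this rational in ℤ_5: compute digits iteratively via d_i = x_i mod 5, x_{i+1} = (x_i − d_i)/5. The first 6 digits are (1, 0, 1, 4, 3, 2).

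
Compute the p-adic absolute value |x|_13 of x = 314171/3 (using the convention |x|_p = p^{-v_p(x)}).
|314171/3|_13 = 1/28561

Step 1 — compute v_13(x) by factoring powers of 13 out of the numerator and denominator: v_13(314171/3) = 4. Step 2 — apply |x|_p = p^{-v_p(x)} = 13^{-4} = 1/28561.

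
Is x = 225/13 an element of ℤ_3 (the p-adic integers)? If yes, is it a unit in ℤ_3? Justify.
x ∈ ℤ_3 but not a unit; v_3(x) = 2 > 0

ℤ_3 = {x ∈ ℚ_3 : v_3(x) ≥ 0} and ℤ_3^× = {x ∈ ℤ_3 : v_3(x) = 0}. Here v_3(225/13) = v_3(num) − v_3(den) = 2; compare against these criteria.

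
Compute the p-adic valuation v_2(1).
v_2(1) = 0

v_2(n) is the largest exponent k such that 2^k divides n. Factor out: 1 = 2^0 · 1. (Sign doesn't affect v_p.) So v_2(1) = 0.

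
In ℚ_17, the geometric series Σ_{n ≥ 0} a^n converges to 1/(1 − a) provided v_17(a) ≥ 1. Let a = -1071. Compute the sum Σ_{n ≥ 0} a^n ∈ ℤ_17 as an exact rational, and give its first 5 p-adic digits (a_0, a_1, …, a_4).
Σ a^n = 1/(1 − a) = 1/1072;  first 5 digits = (1, 5, 4, 1, 6)

v_17(a) = 1 ≥ 1, so the series converges in ℤ_17 to 1/(1 − a) = 1/(1 − (-1071)) = 1/1072. Expand this rational in ℤ_17: compute digits iteratively via d_i = x_i mod 17, x_{i+1} = (x_i − d_i)/17. The first 5 digits are (1, 5, 4, 1, 6).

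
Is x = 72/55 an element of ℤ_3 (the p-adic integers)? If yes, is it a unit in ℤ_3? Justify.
x ∈ ℤ_3 but not a unit; v_3(x) = 2 > 0

ℤ_3 = {x ∈ ℚ_3 : v_3(x) ≥ 0} and ℤ_3^× = {x ∈ ℤ_3 : v_3(x) = 0}. Here v_3(72/55) = v_3(num) − v_3(den) = 2; compare against these criteria.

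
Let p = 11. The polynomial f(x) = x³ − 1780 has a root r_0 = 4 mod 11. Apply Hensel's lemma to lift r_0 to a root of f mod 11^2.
r_1 = 70 (mod 121)

Hensel: r_{i+1} = r_i − f(r_i)/f′(r_i) mod 11^{i+2}, where f′(x) = 3x². Iterate:
  r_0 = 4 (mod 11)
  r_1 = 70 (mod 121)
Final: r = 70 with f(r) ≡ 0 mod 11^2.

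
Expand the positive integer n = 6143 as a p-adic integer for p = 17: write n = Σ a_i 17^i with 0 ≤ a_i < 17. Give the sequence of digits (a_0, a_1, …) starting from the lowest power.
(a_0, a_1, …) = (6, 4, 4, 1)

Repeated division by 17 gives the digits low-to-high: 6143 = 6 + 4·17^1 + 4·17^2 + 1·17^3. Digit sequence: (6, 4, 4, 1).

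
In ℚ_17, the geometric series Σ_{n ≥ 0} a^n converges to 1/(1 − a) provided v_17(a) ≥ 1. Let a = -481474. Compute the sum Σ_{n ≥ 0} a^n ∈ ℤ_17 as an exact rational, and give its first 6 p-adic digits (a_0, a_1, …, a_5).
Σ a^n = 1/(1 − a) = 1/481475;  first 6 digits = (1, 0, 0, 4, 11, 16)

v_17(a) = 3 ≥ 1, so the series converges in ℤ_17 to 1/(1 − a) = 1/(1 − (-481474)) = 1/481475. Expand this rational in ℤ_17: compute digits iteratively via d_i = x_i mod 17, x_{i+1} = (x_i − d_i)/17. The first 6 digits are (1, 0, 0, 4, 11, 16).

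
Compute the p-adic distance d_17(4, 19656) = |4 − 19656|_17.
d_17(4, 19656) = 1/4913

Step 1 — x − y = 4 − 19656 = -19652. Step 2 — v_17(-19652) = 3 (factor: -19652 = −(17^3 · 4); the sign does not affect v_p). Step 3 — |x − y|_17 = 17^{-3} = 1/4913.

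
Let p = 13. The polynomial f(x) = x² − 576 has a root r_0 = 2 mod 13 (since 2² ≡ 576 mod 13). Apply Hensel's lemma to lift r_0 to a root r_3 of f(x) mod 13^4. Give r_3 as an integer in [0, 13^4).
r_3 = 28537 (mod 28561)

Hensel's recurrence: r_{i+1} = r_i − f(r_i)·(f′(r_i))^{-1} mod 13^{i+2}, with f′(x) = 2x. Iterate:
  r_0 = 2 (mod 13)
  r_1 = 145 (mod 169)
  r_2 = 2173 (mod 2197)
  r_3 = 28537 (mod 28561)
Final: r_3 = 28537, and one checks f(r_3) ≡ 0 mod 13^4.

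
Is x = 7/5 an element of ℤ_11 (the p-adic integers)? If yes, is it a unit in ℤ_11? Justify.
x ∈ ℤ_11^× (unit); v_11(x) = 0

ℤ_11 = {x ∈ ℚ_11 : v_11(x) ≥ 0} and ℤ_11^× = {x ∈ ℤ_11 : v_11(x) = 0}. Here v_11(7/5) = v_11(num) − v_11(den) = 0; compare against these criteria.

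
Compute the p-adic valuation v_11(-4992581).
v_11(-4992581) = 5

v_11(n) is the largest exponent k such that 11^k divides n. Factor out: -4992581 = -11^5 · 31. (Sign doesn't affect v_p.) So v_11(-4992581) = 5.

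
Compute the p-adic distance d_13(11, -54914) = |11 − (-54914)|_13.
d_13(11, -54914) = 1/2197

Step 1 — x − y = 11 − (-54914) = 54925. Step 2 — v_13(54925) = 3 (factor: 54925 = (13^3 · 25); the sign does not affect v_p). Step 3 — |x − y|_13 = 13^{-3} = 1/2197.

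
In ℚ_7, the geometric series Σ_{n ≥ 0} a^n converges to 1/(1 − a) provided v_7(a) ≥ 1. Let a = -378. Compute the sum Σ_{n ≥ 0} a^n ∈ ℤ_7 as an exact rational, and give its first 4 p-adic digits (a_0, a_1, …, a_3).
Σ a^n = 1/(1 − a) = 1/379;  first 4 digits = (1, 2, 3, 3)

v_7(a) = 1 ≥ 1, so the series converges in ℤ_7 to 1/(1 − a) = 1/(1 − (-378)) = 1/379. Expand this rational in ℤ_7: compute digits iteratively via d_i = x_i mod 7, x_{i+1} = (x_i − d_i)/7. The first 4 digits are (1, 2, 3, 3).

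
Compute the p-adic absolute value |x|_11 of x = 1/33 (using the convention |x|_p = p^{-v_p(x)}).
|1/33|_11 = 11

Step 1 — compute v_11(x) by factoring powers of 11 out of the numerator and denominator: v_11(1/33) = -1. Step 2 — apply |x|_p = p^{-v_p(x)} = 11^{1} = 11.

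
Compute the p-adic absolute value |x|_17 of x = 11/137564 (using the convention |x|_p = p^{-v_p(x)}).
|11/137564|_17 = 4913

Step 1 — compute v_17(x) by factoring powers of 17 out of the numerator and denominator: v_17(11/137564) = -3. Step 2 — apply |x|_p = p^{-v_p(x)} = 17^{3} = 4913.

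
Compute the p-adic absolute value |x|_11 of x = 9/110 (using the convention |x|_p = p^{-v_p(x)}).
|9/110|_11 = 11

Step 1 — compute v_11(x) by factoring powers of 11 out of the numerator and denominator: v_11(9/110) = -1. Step 2 — apply |x|_p = p^{-v_p(x)} = 11^{1} = 11.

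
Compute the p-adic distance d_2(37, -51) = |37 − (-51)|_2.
d_2(37, -51) = 1/8

Step 1 — x − y = 37 − (-51) = 88. Step 2 — v_2(88) = 3 (factor: 88 = (2^3 · 11); the sign does not affect v_p). Step 3 — |x − y|_2 = 2^{-3} = 1/8.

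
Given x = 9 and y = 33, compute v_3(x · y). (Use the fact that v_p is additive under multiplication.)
v_3(297) = 3

v_p(x) = 2 (factor: 9 = 3^2 · 1); v_p(y) = 1 (factor: 33 = 3^1 · 11). Additivity: v_p(xy) = v_p(x) + v_p(y) = 2 + 1 = 3. (Direct check: xy = 297 = 3^3 · (11).)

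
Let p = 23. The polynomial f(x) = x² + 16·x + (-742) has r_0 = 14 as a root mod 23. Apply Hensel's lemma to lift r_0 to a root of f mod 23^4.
r_3 = 270701 (mod 279841)

Hensel: r_{i+1} = r_i − f(r_i)·(f′(r_i))^{-1} mod 23^{i+2}, f′(x) = 2x + 16. Iterate:
  r_0 = 14 (mod 23)
  r_1 = 382 (mod 529)
  r_2 = 3027 (mod 12167)
  r_3 = 270701 (mod 279841)
Final: r = 270701 satisfies f(r) ≡ 0 mod 23^4.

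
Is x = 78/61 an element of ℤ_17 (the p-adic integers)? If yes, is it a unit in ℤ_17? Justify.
x ∈ ℤ_17^× (unit); v_17(x) = 0

ℤ_17 = {x ∈ ℚ_17 : v_17(x) ≥ 0} and ℤ_17^× = {x ∈ ℤ_17 : v_17(x) = 0}. Here v_17(78/61) = v_17(num) − v_17(den) = 0; compare against these criteria.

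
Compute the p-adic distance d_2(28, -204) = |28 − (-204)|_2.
d_2(28, -204) = 1/8

Step 1 — x − y = 28 − (-204) = 232. Step 2 — v_2(232) = 3 (factor: 232 = (2^3 · 29); the sign does not affect v_p). Step 3 — |x − y|_2 = 2^{-3} = 1/8.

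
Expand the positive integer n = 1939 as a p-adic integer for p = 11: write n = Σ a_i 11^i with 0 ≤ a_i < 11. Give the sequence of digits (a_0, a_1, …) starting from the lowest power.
(a_0, a_1, …) = (3, 0, 5, 1)

Repeated division by 11 gives the digits low-to-high: 1939 = 3 + 5·11^2 + 1·11^3. Digit sequence: (3, 0, 5, 1).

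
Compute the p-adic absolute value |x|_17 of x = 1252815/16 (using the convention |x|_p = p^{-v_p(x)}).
|1252815/16|_17 = 1/83521

Step 1 — compute v_17(x) by factoring powers of 17 out of the numerator and denominator: v_17(1252815/16) = 4. Step 2 — apply |x|_p = p^{-v_p(x)} = 17^{-4} = 1/83521.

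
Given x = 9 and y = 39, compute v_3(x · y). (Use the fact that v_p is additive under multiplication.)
v_3(351) = 3

v_p(x) = 2 (factor: 9 = 3^2 · 1); v_p(y) = 1 (factor: 39 = 3^1 · 13). Additivity: v_p(xy) = v_p(x) + v_p(y) = 2 + 1 = 3. (Direct check: xy = 351 = 3^3 · (13).)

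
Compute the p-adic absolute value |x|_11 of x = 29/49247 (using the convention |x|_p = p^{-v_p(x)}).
|29/49247|_11 = 1331

Step 1 — compute v_11(x) by factoring powers of 11 out of the numerator and denominator: v_11(29/49247) = -3. Step 2 — apply |x|_p = p^{-v_p(x)} = 11^{3} = 1331.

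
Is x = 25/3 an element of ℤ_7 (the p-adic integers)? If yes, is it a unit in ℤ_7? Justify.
x ∈ ℤ_7^× (unit); v_7(x) = 0

ℤ_7 = {x ∈ ℚ_7 : v_7(x) ≥ 0} and ℤ_7^× = {x ∈ ℤ_7 : v_7(x) = 0}. Here v_7(25/3) = v_7(num) − v_7(den) = 0; compare against these criteria.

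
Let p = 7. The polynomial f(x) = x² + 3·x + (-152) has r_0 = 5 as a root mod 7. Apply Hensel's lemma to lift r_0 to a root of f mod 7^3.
r_2 = 236 (mod 343)

Hensel: r_{i+1} = r_i − f(r_i)·(f′(r_i))^{-1} mod 7^{i+2}, f′(x) = 2x + 3. Iterate:
  r_0 = 5 (mod 7)
  r_1 = 40 (mod 49)
  r_2 = 236 (mod 343)
Final: r = 236 satisfies f(r) ≡ 0 mod 7^3.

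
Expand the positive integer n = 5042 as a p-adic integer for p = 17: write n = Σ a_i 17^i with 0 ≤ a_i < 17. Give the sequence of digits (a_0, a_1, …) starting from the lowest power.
(a_0, a_1, …) = (10, 7, 0, 1)

Repeated division by 17 gives the digits low-to-high: 5042 = 10 + 7·17^1 + 1·17^3. Digit sequence: (10, 7, 0, 1).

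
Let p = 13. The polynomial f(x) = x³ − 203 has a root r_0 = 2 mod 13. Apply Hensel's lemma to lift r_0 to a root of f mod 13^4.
r_3 = 10116 (mod 28561)

Hensel: r_{i+1} = r_i − f(r_i)/f′(r_i) mod 13^{i+2}, where f′(x) = 3x². Iterate:
  r_0 = 2 (mod 13)
  r_1 = 145 (mod 169)
  r_2 = 1328 (mod 2197)
  r_3 = 10116 (mod 28561)
Final: r = 10116 with f(r) ≡ 0 mod 13^4.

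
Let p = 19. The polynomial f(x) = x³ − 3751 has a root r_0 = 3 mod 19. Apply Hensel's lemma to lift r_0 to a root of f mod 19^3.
r_2 = 1010 (mod 6859)

Hensel: r_{i+1} = r_i − f(r_i)/f′(r_i) mod 19^{i+2}, where f′(x) = 3x². Iterate:
  r_0 = 3 (mod 19)
  r_1 = 288 (mod 361)
  r_2 = 1010 (mod 6859)
Final: r = 1010 with f(r) ≡ 0 mod 19^3.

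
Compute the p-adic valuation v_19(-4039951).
v_19(-4039951) = 4

v_19(n) is the largest exponent k such that 19^k divides n. Factor out: -4039951 = -19^4 · 31. (Sign doesn't affect v_p.) So v_19(-4039951) = 4.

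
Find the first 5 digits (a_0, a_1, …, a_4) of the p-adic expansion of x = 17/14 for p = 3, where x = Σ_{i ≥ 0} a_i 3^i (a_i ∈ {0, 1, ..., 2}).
(a_0, …, a_4) = (1, 2, 0, 0, 1)

v_3(17/14) = 0 (numerator and denominator both coprime to 3), so x ∈ ℤ_3^×. Compute digits iteratively via a_i = x_i mod 3, x_{i+1} = (x_i − a_i)/3, with x_0 = x:
  x_0 = 17/14;  a_0 = 1;  x_1 = (x_0 − 1)/3 = 1/14
  x_1 = 1/14;  a_1 = 2;  x_2 = (x_1 − 2)/3 = -9/14
  x_2 = -9/14;  a_2 = 0;  x_3 = (x_2 − 0)/3 = -3/14
  x_3 = -3/14;  a_3 = 0;  x_4 = (x_3 − 0)/3 = -1/14
  x_4 = -1/14;  a_4 = 1;  x_5 = (x_4 − 1)/3 = -5/14
Digits: (1, 2, 0, 0, 1).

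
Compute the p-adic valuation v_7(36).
v_7(36) = 0

v_7(n) is the largest exponent k such that 7^k divides n. Factor out: 36 = 7^0 · 36. (Sign doesn't affect v_p.) So v_7(36) = 0.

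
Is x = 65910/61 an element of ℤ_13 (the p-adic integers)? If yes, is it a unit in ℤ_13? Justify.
x ∈ ℤ_13 but not a unit; v_13(x) = 3 > 0

ℤ_13 = {x ∈ ℚ_13 : v_13(x) ≥ 0} and ℤ_13^× = {x ∈ ℤ_13 : v_13(x) = 0}. Here v_13(65910/61) = v_13(num) − v_13(den) = 3; compare against these criteria.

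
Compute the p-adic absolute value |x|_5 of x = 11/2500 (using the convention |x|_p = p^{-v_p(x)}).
|11/2500|_5 = 625

Step 1 — compute v_5(x) by factoring powers of 5 out of the numerator and denominator: v_5(11/2500) = -4. Step 2 — apply |x|_p = p^{-v_p(x)} = 5^{4} = 625.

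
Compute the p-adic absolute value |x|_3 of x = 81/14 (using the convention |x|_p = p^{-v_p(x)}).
|81/14|_3 = 1/81

Step 1 — compute v_3(x) by factoring powers of 3 out of the numerator and denominator: v_3(81/14) = 4. Step 2 — apply |x|_p = p^{-v_p(x)} = 3^{-4} = 1/81.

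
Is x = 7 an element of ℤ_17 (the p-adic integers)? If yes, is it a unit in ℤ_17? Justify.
x ∈ ℤ_17^× (unit); v_17(x) = 0

ℤ_17 = {x ∈ ℚ_17 : v_17(x) ≥ 0} and ℤ_17^× = {x ∈ ℤ_17 : v_17(x) = 0}. Here v_17(7) = v_17(num) − v_17(den) = 0; compare against these criteria.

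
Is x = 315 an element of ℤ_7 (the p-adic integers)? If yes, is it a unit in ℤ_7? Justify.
x ∈ ℤ_7 but not a unit; v_7(x) = 1 > 0

ℤ_7 = {x ∈ ℚ_7 : v_7(x) ≥ 0} and ℤ_7^× = {x ∈ ℤ_7 : v_7(x) = 0}. Here v_7(315) = v_7(num) − v_7(den) = 1; compare against these criteria.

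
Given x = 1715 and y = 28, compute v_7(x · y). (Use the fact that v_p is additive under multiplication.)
v_7(48020) = 4

v_p(x) = 3 (factor: 1715 = 7^3 · 5); v_p(y) = 1 (factor: 28 = 7^1 · 4). Additivity: v_p(xy) = v_p(x) + v_p(y) = 3 + 1 = 4. (Direct check: xy = 48020 = 7^4 · (20).)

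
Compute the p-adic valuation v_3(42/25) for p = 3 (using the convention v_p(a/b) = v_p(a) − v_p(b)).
v_3(42/25) = 1

Factor powers of 3 from the numerator and denominator of the reduced fraction: 42 = 3^1 · 14 and 25 = 3^0 · 25. Apply v_p(a/b) = v_p(a) − v_p(b): v_3(42/25) = 1 − 0 = 1.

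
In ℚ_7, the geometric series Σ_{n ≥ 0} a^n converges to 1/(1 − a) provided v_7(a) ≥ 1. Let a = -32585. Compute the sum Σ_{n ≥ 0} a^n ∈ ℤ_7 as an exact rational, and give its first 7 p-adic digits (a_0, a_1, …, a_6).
Σ a^n = 1/(1 − a) = 1/32586;  first 7 digits = (1, 0, 0, 3, 0, 5, 1)

v_7(a) = 3 ≥ 1, so the series converges in ℤ_7 to 1/(1 − a) = 1/(1 − (-32585)) = 1/32586. Expand this rational in ℤ_7: compute digits iteratively via d_i = x_i mod 7, x_{i+1} = (x_i − d_i)/7. The first 7 digits are (1, 0, 0, 3, 0, 5, 1).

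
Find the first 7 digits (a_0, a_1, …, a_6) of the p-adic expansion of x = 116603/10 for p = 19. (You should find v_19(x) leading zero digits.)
(a_0, …, a_6) = (0, 0, 0, 15, 5, 13, 5)

v_19(116603/10) = 3, so a_0 = ... = a_2 = 0. Factor out: x = 19^3 · u with u = 17/10 a unit in ℤ_19. Expand u iteratively via a_{v+i} = u_i mod 19, u_{i+1} = (u_i − a_{v+i})/19:
  u_0 = 17/10;  a_3 = 15;  u_1 = (u_0 − 15)/19 = -7/10
  u_1 = -7/10;  a_4 = 5;  u_2 = (u_1 − 5)/19 = -3/10
  u_2 = -3/10;  a_5 = 13;  u_3 = (u_2 − 13)/19 = -7/10
  u_3 = -7/10;  a_6 = 5;  u_4 = (u_3 − 5)/19 = -3/10
Digits: (0, 0, 0, 15, 5, 13, 5).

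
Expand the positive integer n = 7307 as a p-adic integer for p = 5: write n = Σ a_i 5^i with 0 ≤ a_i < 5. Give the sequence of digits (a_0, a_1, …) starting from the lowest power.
(a_0, a_1, …) = (2, 1, 2, 3, 1, 2)

Repeated division by 5 gives the digits low-to-high: 7307 = 2 + 1·5^1 + 2·5^2 + 3·5^3 + 1·5^4 + 2·5^5. Digit sequence: (2, 1, 2, 3, 1, 2).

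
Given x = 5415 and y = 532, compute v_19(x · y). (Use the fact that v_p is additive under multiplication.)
v_19(2880780) = 3

v_p(x) = 2 (factor: 5415 = 19^2 · 15); v_p(y) = 1 (factor: 532 = 19^1 · 28). Additivity: v_p(xy) = v_p(x) + v_p(y) = 2 + 1 = 3. (Direct check: xy = 2880780 = 19^3 · (420).)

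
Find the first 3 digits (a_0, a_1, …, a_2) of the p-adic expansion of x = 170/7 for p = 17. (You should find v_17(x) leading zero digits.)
(a_0, …, a_2) = (0, 16, 4)

v_17(170/7) = 1, so a_0 = ... = a_0 = 0. Factor out: x = 17^1 · u with u = 10/7 a unit in ℤ_17. Expand u iteratively via a_{v+i} = u_i mod 17, u_{i+1} = (u_i − a_{v+i})/17:
  u_0 = 10/7;  a_1 = 16;  u_1 = (u_0 − 16)/17 = -6/7
  u_1 = -6/7;  a_2 = 4;  u_2 = (u_1 − 4)/17 = -2/7
Digits: (0, 16, 4).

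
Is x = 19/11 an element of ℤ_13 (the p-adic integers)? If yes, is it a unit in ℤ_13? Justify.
x ∈ ℤ_13^× (unit); v_13(x) = 0

ℤ_13 = {x ∈ ℚ_13 : v_13(x) ≥ 0} and ℤ_13^× = {x ∈ ℤ_13 : v_13(x) = 0}. Here v_13(19/11) = v_13(num) − v_13(den) = 0; compare against these criteria.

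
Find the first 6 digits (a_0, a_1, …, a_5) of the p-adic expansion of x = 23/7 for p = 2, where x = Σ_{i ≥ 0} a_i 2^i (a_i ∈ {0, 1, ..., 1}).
(a_0, …, a_5) = (1, 0, 0, 0, 1, 1)

v_2(23/7) = 0 (numerator and denominator both coprime to 2), so x ∈ ℤ_2^×. Compute digits iteratively via a_i = x_i mod 2, x_{i+1} = (x_i − a_i)/2, with x_0 = x:
  x_0 = 23/7;  a_0 = 1;  x_1 = (x_0 − 1)/2 = 8/7
  x_1 = 8/7;  a_1 = 0;  x_2 = (x_1 − 0)/2 = 4/7
  x_2 = 4/7;  a_2 = 0;  x_3 = (x_2 − 0)/2 = 2/7
  x_3 = 2/7;  a_3 = 0;  x_4 = (x_3 − 0)/2 = 1/7
  x_4 = 1/7;  a_4 = 1;  x_5 = (x_4 − 1)/2 = -3/7
  x_5 = -3/7;  a_5 = 1;  x_6 = (x_5 − 1)/2 = -5/7
Digits: (1, 0, 0, 0, 1, 1).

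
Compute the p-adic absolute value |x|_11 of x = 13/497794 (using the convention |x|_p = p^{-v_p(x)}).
|13/497794|_11 = 14641

Step 1 — compute v_11(x) by factoring powers of 11 out of the numerator and denominator: v_11(13/497794) = -4. Step 2 — apply |x|_p = p^{-v_p(x)} = 11^{4} = 14641.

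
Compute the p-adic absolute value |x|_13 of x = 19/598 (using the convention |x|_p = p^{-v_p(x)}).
|19/598|_13 = 13

Step 1 — compute v_13(x) by factoring powers of 13 out of the numerator and denominator: v_13(19/598) = -1. Step 2 — apply |x|_p = p^{-v_p(x)} = 13^{1} = 13.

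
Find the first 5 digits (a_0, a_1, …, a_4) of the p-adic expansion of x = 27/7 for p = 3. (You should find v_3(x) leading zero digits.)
(a_0, …, a_4) = (0, 0, 0, 1, 1)

v_3(27/7) = 3, so a_0 = ... = a_2 = 0. Factor out: x = 3^3 · u with u = 1/7 a unit in ℤ_3. Expand u iteratively via a_{v+i} = u_i mod 3, u_{i+1} = (u_i − a_{v+i})/3:
  u_0 = 1/7;  a_3 = 1;  u_1 = (u_0 − 1)/3 = -2/7
  u_1 = -2/7;  a_4 = 1;  u_2 = (u_1 − 1)/3 = -3/7
Digits: (0, 0, 0, 1, 1).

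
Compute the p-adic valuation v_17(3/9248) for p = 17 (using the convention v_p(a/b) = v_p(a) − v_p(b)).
v_17(3/9248) = -2

Factor powers of 17 from the numerator and denominator of the reduced fraction: 3 = 17^0 · 3 and 9248 = 17^2 · 32. Apply v_p(a/b) = v_p(a) − v_p(b): v_17(3/9248) = 0 − 2 = -2.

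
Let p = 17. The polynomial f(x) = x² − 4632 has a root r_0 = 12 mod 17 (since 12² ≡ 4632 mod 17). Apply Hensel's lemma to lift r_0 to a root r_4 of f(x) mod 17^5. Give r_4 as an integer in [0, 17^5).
r_4 = 61178 (mod 1419857)

Hensel's recurrence: r_{i+1} = r_i − f(r_i)·(f′(r_i))^{-1} mod 17^{i+2}, with f′(x) = 2x. Iterate:
  r_0 = 12 (mod 17)
  r_1 = 199 (mod 289)
  r_2 = 2222 (mod 4913)
  r_3 = 61178 (mod 83521)
  r_4 = 61178 (mod 1419857)
Final: r_4 = 61178, and one checks f(r_4) ≡ 0 mod 17^5.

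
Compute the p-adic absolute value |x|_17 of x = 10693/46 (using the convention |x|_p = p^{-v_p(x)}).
|10693/46|_17 = 1/289

Step 1 — compute v_17(x) by factoring powers of 17 out of the numerator and denominator: v_17(10693/46) = 2. Step 2 — apply |x|_p = p^{-v_p(x)} = 17^{-2} = 1/289.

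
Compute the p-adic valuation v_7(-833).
v_7(-833) = 2

v_7(n) is the largest exponent k such that 7^k divides n. Factor out: -833 = -7^2 · 17. (Sign doesn't affect v_p.) So v_7(-833) = 2.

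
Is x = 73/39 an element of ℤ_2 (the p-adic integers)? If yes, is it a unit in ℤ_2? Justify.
x ∈ ℤ_2^× (unit); v_2(x) = 0

ℤ_2 = {x ∈ ℚ_2 : v_2(x) ≥ 0} and ℤ_2^× = {x ∈ ℤ_2 : v_2(x) = 0}. Here v_2(73/39) = v_2(num) − v_2(den) = 0; compare against these criteria.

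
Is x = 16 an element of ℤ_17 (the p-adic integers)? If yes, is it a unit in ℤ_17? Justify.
x ∈ ℤ_17^× (unit); v_17(x) = 0

ℤ_17 = {x ∈ ℚ_17 : v_17(x) ≥ 0} and ℤ_17^× = {x ∈ ℤ_17 : v_17(x) = 0}. Here v_17(16) = v_17(num) − v_17(den) = 0; compare against these criteria.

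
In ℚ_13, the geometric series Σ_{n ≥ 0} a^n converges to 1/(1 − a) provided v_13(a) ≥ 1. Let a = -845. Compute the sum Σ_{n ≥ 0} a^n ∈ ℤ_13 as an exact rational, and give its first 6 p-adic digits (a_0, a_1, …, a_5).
Σ a^n = 1/(1 − a) = 1/846;  first 6 digits = (1, 0, 8, 12, 11, 1)

v_13(a) = 2 ≥ 1, so the series converges in ℤ_13 to 1/(1 − a) = 1/(1 − (-845)) = 1/846. Expand this rational in ℤ_13: compute digits iteratively via d_i = x_i mod 13, x_{i+1} = (x_i − d_i)/13. The first 6 digits are (1, 0, 8, 12, 11, 1).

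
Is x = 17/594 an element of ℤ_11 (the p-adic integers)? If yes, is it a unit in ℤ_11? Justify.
x ∉ ℤ_11 (v_11(x) = -1 < 0)

ℤ_11 = {x ∈ ℚ_11 : v_11(x) ≥ 0} and ℤ_11^× = {x ∈ ℤ_11 : v_11(x) = 0}. Here v_11(17/594) = v_11(num) − v_11(den) = -1; compare against these criteria.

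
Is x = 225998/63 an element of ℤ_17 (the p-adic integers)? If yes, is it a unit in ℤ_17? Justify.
x ∈ ℤ_17 but not a unit; v_17(x) = 3 > 0

ℤ_17 = {x ∈ ℚ_17 : v_17(x) ≥ 0} and ℤ_17^× = {x ∈ ℤ_17 : v_17(x) = 0}. Here v_17(225998/63) = v_17(num) − v_17(den) = 3; compare against these criteria.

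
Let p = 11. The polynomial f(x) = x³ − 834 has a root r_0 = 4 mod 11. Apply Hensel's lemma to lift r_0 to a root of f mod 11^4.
r_3 = 4371 (mod 14641)

Hensel: r_{i+1} = r_i − f(r_i)/f′(r_i) mod 11^{i+2}, where f′(x) = 3x². Iterate:
  r_0 = 4 (mod 11)
  r_1 = 15 (mod 121)
  r_2 = 378 (mod 1331)
  r_3 = 4371 (mod 14641)
Final: r = 4371 with f(r) ≡ 0 mod 11^4.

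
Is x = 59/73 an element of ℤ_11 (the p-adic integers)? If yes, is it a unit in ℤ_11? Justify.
x ∈ ℤ_11^× (unit); v_11(x) = 0

ℤ_11 = {x ∈ ℚ_11 : v_11(x) ≥ 0} and ℤ_11^× = {x ∈ ℤ_11 : v_11(x) = 0}. Here v_11(59/73) = v_11(num) − v_11(den) = 0; compare against these criteria.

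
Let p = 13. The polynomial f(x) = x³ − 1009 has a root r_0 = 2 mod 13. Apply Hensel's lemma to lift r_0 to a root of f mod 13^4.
r_3 = 2381 (mod 28561)

Hensel: r_{i+1} = r_i − f(r_i)/f′(r_i) mod 13^{i+2}, where f′(x) = 3x². Iterate:
  r_0 = 2 (mod 13)
  r_1 = 15 (mod 169)
  r_2 = 184 (mod 2197)
  r_3 = 2381 (mod 28561)
Final: r = 2381 with f(r) ≡ 0 mod 13^4.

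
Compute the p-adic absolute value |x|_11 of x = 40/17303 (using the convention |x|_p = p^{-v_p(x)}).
|40/17303|_11 = 1331

Step 1 — compute v_11(x) by factoring powers of 11 out of the numerator and denominator: v_11(40/17303) = -3. Step 2 — apply |x|_p = p^{-v_p(x)} = 11^{3} = 1331.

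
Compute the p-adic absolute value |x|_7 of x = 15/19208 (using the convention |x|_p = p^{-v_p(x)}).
|15/19208|_7 = 2401

Step 1 — compute v_7(x) by factoring powers of 7 out of the numerator and denominator: v_7(15/19208) = -4. Step 2 — apply |x|_p = p^{-v_p(x)} = 7^{4} = 2401.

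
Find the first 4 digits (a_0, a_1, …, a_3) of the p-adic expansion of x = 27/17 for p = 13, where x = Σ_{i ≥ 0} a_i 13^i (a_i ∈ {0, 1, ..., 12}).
(a_0, …, a_3) = (10, 7, 4, 5)

v_13(27/17) = 0 (numerator and denominator both coprime to 13), so x ∈ ℤ_13^×. Compute digits iteratively via a_i = x_i mod 13, x_{i+1} = (x_i − a_i)/13, with x_0 = x:
  x_0 = 27/17;  a_0 = 10;  x_1 = (x_0 − 10)/13 = -11/17
  x_1 = -11/17;  a_1 = 7;  x_2 = (x_1 − 7)/13 = -10/17
  x_2 = -10/17;  a_2 = 4;  x_3 = (x_2 − 4)/13 = -6/17
  x_3 = -6/17;  a_3 = 5;  x_4 = (x_3 − 5)/13 = -7/17
Digits: (10, 7, 4, 5).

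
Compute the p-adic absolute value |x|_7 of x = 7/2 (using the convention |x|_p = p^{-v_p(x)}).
|7/2|_7 = 1/7

Step 1 — compute v_7(x) by factoring powers of 7 out of the numerator and denominator: v_7(7/2) = 1. Step 2 — apply |x|_p = p^{-v_p(x)} = 7^{-1} = 1/7.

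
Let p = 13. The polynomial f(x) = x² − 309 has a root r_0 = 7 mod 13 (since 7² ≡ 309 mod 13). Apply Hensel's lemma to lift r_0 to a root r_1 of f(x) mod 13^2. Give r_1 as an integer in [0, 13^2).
r_1 = 98 (mod 169)

Hensel's recurrence: r_{i+1} = r_i − f(r_i)·(f′(r_i))^{-1} mod 13^{i+2}, with f′(x) = 2x. Iterate:
  r_0 = 7 (mod 13)
  r_1 = 98 (mod 169)
Final: r_1 = 98, and one checks f(r_1) ≡ 0 mod 13^2.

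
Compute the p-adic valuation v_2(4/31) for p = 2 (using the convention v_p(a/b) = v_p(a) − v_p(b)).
v_2(4/31) = 2

Factor powers of 2 from the numerator and denominator of the reduced fraction: 4 = 2^2 · 1 and 31 = 2^0 · 31. Apply v_p(a/b) = v_p(a) − v_p(b): v_2(4/31) = 2 − 0 = 2.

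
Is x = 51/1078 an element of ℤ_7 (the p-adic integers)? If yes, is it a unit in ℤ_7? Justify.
x ∉ ℤ_7 (v_7(x) = -2 < 0)

ℤ_7 = {x ∈ ℚ_7 : v_7(x) ≥ 0} and ℤ_7^× = {x ∈ ℤ_7 : v_7(x) = 0}. Here v_7(51/1078) = v_7(num) − v_7(den) = -2; compare against these criteria.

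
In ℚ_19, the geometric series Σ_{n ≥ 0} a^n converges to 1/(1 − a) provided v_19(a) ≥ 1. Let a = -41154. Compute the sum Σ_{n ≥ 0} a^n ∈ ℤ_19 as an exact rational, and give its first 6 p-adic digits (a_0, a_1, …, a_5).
Σ a^n = 1/(1 − a) = 1/41155;  first 6 digits = (1, 0, 0, 13, 18, 18)

v_19(a) = 3 ≥ 1, so the series converges in ℤ_19 to 1/(1 − a) = 1/(1 − (-41154)) = 1/41155. Expand this rational in ℤ_19: compute digits iteratively via d_i = x_i mod 19, x_{i+1} = (x_i − d_i)/19. The first 6 digits are (1, 0, 0, 13, 18, 18).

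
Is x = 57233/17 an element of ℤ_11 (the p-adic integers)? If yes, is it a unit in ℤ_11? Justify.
x ∈ ℤ_11 but not a unit; v_11(x) = 3 > 0

ℤ_11 = {x ∈ ℚ_11 : v_11(x) ≥ 0} and ℤ_11^× = {x ∈ ℤ_11 : v_11(x) = 0}. Here v_11(57233/17) = v_11(num) − v_11(den) = 3; compare against these criteria.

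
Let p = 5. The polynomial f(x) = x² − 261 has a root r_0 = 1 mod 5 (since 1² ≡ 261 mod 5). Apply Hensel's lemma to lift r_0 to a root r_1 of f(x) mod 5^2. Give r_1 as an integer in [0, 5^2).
r_1 = 6 (mod 25)

Hensel's recurrence: r_{i+1} = r_i − f(r_i)·(f′(r_i))^{-1} mod 5^{i+2}, with f′(x) = 2x. Iterate:
  r_0 = 1 (mod 5)
  r_1 = 6 (mod 25)
Final: r_1 = 6, and one checks f(r_1) ≡ 0 mod 5^2.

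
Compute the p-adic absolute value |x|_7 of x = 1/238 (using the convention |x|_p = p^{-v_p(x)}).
|1/238|_7 = 7

Step 1 — compute v_7(x) by factoring powers of 7 out of the numerator and denominator: v_7(1/238) = -1. Step 2 — apply |x|_p = p^{-v_p(x)} = 7^{1} = 7.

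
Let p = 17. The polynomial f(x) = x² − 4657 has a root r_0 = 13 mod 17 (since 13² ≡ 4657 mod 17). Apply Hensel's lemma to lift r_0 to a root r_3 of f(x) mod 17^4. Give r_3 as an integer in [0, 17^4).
r_3 = 32109 (mod 83521)

Hensel's recurrence: r_{i+1} = r_i − f(r_i)·(f′(r_i))^{-1} mod 17^{i+2}, with f′(x) = 2x. Iterate:
  r_0 = 13 (mod 17)
  r_1 = 30 (mod 289)
  r_2 = 2631 (mod 4913)
  r_3 = 32109 (mod 83521)
Final: r_3 = 32109, and one checks f(r_3) ≡ 0 mod 17^4.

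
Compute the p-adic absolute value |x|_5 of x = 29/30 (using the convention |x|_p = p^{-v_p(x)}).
|29/30|_5 = 5

Step 1 — compute v_5(x) by factoring powers of 5 out of the numerator and denominator: v_5(29/30) = -1. Step 2 — apply |x|_p = p^{-v_p(x)} = 5^{1} = 5.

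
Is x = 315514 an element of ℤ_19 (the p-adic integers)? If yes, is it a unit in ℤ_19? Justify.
x ∈ ℤ_19 but not a unit; v_19(x) = 3 > 0

ℤ_19 = {x ∈ ℚ_19 : v_19(x) ≥ 0} and ℤ_19^× = {x ∈ ℤ_19 : v_19(x) = 0}. Here v_19(315514) = v_19(num) − v_19(den) = 3; compare against these criteria.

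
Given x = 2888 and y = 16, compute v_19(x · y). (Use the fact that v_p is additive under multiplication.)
v_19(46208) = 2

v_p(x) = 2 (factor: 2888 = 19^2 · 8); v_p(y) = 0 (factor: 16 = 19^0 · 16). Additivity: v_p(xy) = v_p(x) + v_p(y) = 2 + 0 = 2. (Direct check: xy = 46208 = 19^2 · (128).)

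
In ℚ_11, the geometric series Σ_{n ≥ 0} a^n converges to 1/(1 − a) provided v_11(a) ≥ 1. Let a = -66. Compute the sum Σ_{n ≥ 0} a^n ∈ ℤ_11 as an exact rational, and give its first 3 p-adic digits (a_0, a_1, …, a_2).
Σ a^n = 1/(1 − a) = 1/67;  first 3 digits = (1, 5, 2)

v_11(a) = 1 ≥ 1, so the series converges in ℤ_11 to 1/(1 − a) = 1/(1 − (-66)) = 1/67. Expand this rational in ℤ_11: compute digits iteratively via d_i = x_i mod 11, x_{i+1} = (x_i − d_i)/11. The first 3 digits are (1, 5, 2).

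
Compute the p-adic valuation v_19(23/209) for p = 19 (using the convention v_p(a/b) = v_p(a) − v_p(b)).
v_19(23/209) = -1

Factor powers of 19 from the numerator and denominator of the reduced fraction: 23 = 19^0 · 23 and 209 = 19^1 · 11. Apply v_p(a/b) = v_p(a) − v_p(b): v_19(23/209) = 0 − 1 = -1.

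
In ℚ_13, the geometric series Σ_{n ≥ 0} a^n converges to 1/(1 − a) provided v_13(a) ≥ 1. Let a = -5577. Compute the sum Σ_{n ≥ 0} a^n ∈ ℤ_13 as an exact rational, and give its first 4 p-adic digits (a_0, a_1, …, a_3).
Σ a^n = 1/(1 − a) = 1/5578;  first 4 digits = (1, 0, 6, 10)

v_13(a) = 2 ≥ 1, so the series converges in ℤ_13 to 1/(1 − a) = 1/(1 − (-5577)) = 1/5578. Expand this rational in ℤ_13: compute digits iteratively via d_i = x_i mod 13, x_{i+1} = (x_i − d_i)/13. The first 4 digits are (1, 0, 6, 10).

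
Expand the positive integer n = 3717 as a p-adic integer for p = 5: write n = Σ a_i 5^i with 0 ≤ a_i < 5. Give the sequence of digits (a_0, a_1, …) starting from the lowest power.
(a_0, a_1, …) = (2, 3, 3, 4, 0, 1)

Repeated division by 5 gives the digits low-to-high: 3717 = 2 + 3·5^1 + 3·5^2 + 4·5^3 + 1·5^5. Digit sequence: (2, 3, 3, 4, 0, 1).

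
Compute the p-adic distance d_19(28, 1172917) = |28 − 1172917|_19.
d_19(28, 1172917) = 1/130321

Step 1 — x − y = 28 − 1172917 = -1172889. Step 2 — v_19(-1172889) = 4 (factor: -1172889 = −(19^4 · 9); the sign does not affect v_p). Step 3 — |x − y|_19 = 19^{-4} = 1/130321.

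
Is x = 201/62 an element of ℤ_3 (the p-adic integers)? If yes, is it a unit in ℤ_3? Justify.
x ∈ ℤ_3 but not a unit; v_3(x) = 1 > 0

ℤ_3 = {x ∈ ℚ_3 : v_3(x) ≥ 0} and ℤ_3^× = {x ∈ ℤ_3 : v_3(x) = 0}. Here v_3(201/62) = v_3(num) − v_3(den) = 1; compare against these criteria.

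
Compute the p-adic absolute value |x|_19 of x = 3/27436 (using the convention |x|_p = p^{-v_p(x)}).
|3/27436|_19 = 6859

Step 1 — compute v_19(x) by factoring powers of 19 out of the numerator and denominator: v_19(3/27436) = -3. Step 2 — apply |x|_p = p^{-v_p(x)} = 19^{3} = 6859.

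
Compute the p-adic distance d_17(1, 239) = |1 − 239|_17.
d_17(1, 239) = 1/17

Step 1 — x − y = 1 − 239 = -238. Step 2 — v_17(-238) = 1 (factor: -238 = −(17^1 · 14); the sign does not affect v_p). Step 3 — |x − y|_17 = 17^{-1} = 1/17.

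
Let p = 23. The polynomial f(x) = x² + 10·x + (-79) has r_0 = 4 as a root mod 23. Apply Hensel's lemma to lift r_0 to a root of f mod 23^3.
r_2 = 7088 (mod 12167)

Hensel: r_{i+1} = r_i − f(r_i)·(f′(r_i))^{-1} mod 23^{i+2}, f′(x) = 2x + 10. Iterate:
  r_0 = 4 (mod 23)
  r_1 = 211 (mod 529)
  r_2 = 7088 (mod 12167)
Final: r = 7088 satisfies f(r) ≡ 0 mod 23^3.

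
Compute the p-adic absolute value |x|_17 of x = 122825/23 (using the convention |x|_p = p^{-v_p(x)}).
|122825/23|_17 = 1/4913

Step 1 — compute v_17(x) by factoring powers of 17 out of the numerator and denominator: v_17(122825/23) = 3. Step 2 — apply |x|_p = p^{-v_p(x)} = 17^{-3} = 1/4913.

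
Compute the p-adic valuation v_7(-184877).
v_7(-184877) = 5

v_7(n) is the largest exponent k such that 7^k divides n. Factor out: -184877 = -7^5 · 11. (Sign doesn't affect v_p.) So v_7(-184877) = 5.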